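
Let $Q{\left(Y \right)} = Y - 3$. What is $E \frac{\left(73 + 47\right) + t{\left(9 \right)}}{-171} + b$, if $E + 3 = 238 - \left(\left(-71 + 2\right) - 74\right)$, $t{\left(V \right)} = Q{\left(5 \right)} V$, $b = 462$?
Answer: $\frac{2982}{19} \approx 156.95$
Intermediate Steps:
$Q{\left(Y \right)} = -3 + Y$
$t{\left(V \right)} = 2 V$ ($t{\left(V \right)} = \left(-3 + 5\right) V = 2 V$)
$E = 378$ ($E = -3 + \left(238 - \left(\left(-71 + 2\right) - 74\right)\right) = -3 + \left(238 - \left(-69 - 74\right)\right) = -3 + \left(238 - -143\right) = -3 + \left(238 + 143\right) = -3 + 381 = 378$)
$E \frac{\left(73 + 47\right) + t{\left(9 \right)}}{-171} + b = 378 \frac{\left(73 + 47\right) + 2 \cdot 9}{-171} + 462 = 378 \left(120 + 18\right) \left(- \frac{1}{171}\right) + 462 = 378 \cdot 138 \left(- \frac{1}{171}\right) + 462 = 378 \left(- \frac{46}{57}\right) + 462 = - \frac{5796}{19} + 462 = \frac{2982}{19}$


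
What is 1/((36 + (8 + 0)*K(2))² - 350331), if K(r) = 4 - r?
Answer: -1/347627 ≈ -2.8766e-6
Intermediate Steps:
1/((36 + (8 + 0)*K(2))² - 350331) = 1/((36 + (8 + 0)*(4 - 1*2))² - 350331) = 1/((36 + 8*(4 - 2))² - 350331) = 1/((36 + 8*2)² - 350331) = 1/((36 + 16)² - 350331) = 1/(52² - 350331) = 1/(2704 - 350331) = 1/(-347627) = -1/347627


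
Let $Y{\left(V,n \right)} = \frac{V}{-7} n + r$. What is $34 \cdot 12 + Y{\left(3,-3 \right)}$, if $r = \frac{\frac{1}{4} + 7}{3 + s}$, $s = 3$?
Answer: $\frac{68963}{168} \approx 410.49$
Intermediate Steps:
$r = \frac{29}{24}$ ($r = \frac{\frac{1}{4} + 7}{3 + 3} = \frac{\frac{1}{4} + 7}{6} = \frac{29}{4} \cdot \frac{1}{6} = \frac{29}{24} \approx 1.2083$)
$Y{\left(V,n \right)} = \frac{29}{24} - \frac{V n}{7}$ ($Y{\left(V,n \right)} = \frac{V}{-7} n + \frac{29}{24} = V \left(- \frac{1}{7}\right) n + \frac{29}{24} = - \frac{V}{7} n + \frac{29}{24} = - \frac{V n}{7} + \frac{29}{24} = \frac{29}{24} - \frac{V n}{7}$)
$34 \cdot 12 + Y{\left(3,-3 \right)} = 34 \cdot 12 - \left(- \frac{29}{24} + \frac{3}{7} \left(-3\right)\right) = 408 + \left(\frac{29}{24} + \frac{9}{7}\right) = 408 + \frac{419}{168} = \frac{68963}{168}$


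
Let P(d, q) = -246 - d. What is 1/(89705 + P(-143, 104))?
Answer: 1/89602 ≈ 1.1160e-5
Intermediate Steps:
1/(89705 + P(-143, 104)) = 1/(89705 + (-246 - 1*(-143))) = 1/(89705 + (-246 + 143)) = 1/(89705 - 103) = 1/89602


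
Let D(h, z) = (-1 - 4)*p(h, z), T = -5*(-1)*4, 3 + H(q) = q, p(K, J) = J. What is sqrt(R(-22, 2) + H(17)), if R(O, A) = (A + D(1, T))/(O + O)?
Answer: sqrt(7854)/22 ≈ 4.0283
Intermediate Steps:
H(q) = -3 + q
T = 20 (T = 5*4 = 20)
D(h, z) = -5*z (D(h, z) = (-1 - 4)*z = -5*z)
R(O, A) = (-100 + A)/(2*O) (R(O, A) = (A - 5*20)/(O + O) = (A - 100)/((2*O)) = (-100 + A)*(1/(2*O)) = (-100 + A)/(2*O))
sqrt(R(-22, 2) + H(17)) = sqrt((1/2)*(-100 + 2)/(-22) + (-3 + 17)) = sqrt((1/2)*(-1/22)*(-98) + 14) = sqrt(49/22 + 14) = sqrt(357/22) = sqrt(7854)/22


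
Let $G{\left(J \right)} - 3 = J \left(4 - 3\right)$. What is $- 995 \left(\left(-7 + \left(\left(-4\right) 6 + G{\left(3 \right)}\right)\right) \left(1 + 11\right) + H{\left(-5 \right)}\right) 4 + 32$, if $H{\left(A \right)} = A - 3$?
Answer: $1225872$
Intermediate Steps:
$G{\left(J \right)} = 3 + J$ ($G{\left(J \right)} = 3 + J \left(4 - 3\right) = 3 + J 1 = 3 + J$)
$H{\left(A \right)} = -3 + A$
$- 995 \left(\left(-7 + \left(\left(-4\right) 6 + G{\left(3 \right)}\right)\right) \left(1 + 11\right) + H{\left(-5 \right)}\right) 4 + 32 = - 995 \left(\left(-7 + \left(\left(-4\right) 6 + \left(3 + 3\right)\right)\right) \left(1 + 11\right) - 8\right) 4 + 32 = - 995 \left(\left(-7 + \left(-24 + 6\right)\right) 12 - 8\right) 4 + 32 = - 995 \left(\left(-7 - 18\right) 12 - 8\right) 4 + 32 = - 995 \left(\left(-25\right) 12 - 8\right) 4 + 32 = - 995 \left(-300 - 8\right) 4 + 32 = - 995 \left(\left(-308\right) 4\right) + 32 = \left(-995\right) \left(-1232\right) + 32 = 1225840 + 32 = 1225872$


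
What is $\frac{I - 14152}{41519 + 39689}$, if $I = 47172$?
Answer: $\frac{8255}{20302} \approx 0.40661$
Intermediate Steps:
$\frac{I - 14152}{41519 + 39689} = \frac{47172 - 14152}{41519 + 39689} = \frac{33020}{81208} = 33020 \cdot \frac{1}{81208} = \frac{8255}{20302}$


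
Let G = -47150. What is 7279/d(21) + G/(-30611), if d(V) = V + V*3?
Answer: 32396867/367332 ≈ 88.195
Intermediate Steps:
d(V) = 4*V (d(V) = V + 3*V = 4*V)
7279/d(21) + G/(-30611) = 7279/((4*21)) - 47150/(-30611) = 7279/84 - 47150*(-1/30611) = 7279*(1/84) + 47150/30611 = 7279/84 + 47150/30611 = 32396867/367332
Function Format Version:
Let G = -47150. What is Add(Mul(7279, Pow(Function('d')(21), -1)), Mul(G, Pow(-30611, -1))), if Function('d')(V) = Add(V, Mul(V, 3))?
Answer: Rational(32396867, 367332) ≈ 88.195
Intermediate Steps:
Function('d')(V) = Mul(4, V) (Function('d')(V) = Add(V, Mul(3, V)) = Mul(4, V))
Add(Mul(7279, Pow(Function('d')(21), -1)), Mul(G, Pow(-30611, -1))) = Add(Mul(7279, Pow(Mul(4, 21), -1)), Mul(-47150, Pow(-30611, -1))) = Add(Mul(7279, Pow(84, -1)), Mul(-47150, Rational(-1, 30611))) = Add(Mul(7279, Rational(1, 84)), Rational(47150, 30611)) = Add(Rational(7279, 84), Rational(47150, 30611)) = Rational(32396867, 367332)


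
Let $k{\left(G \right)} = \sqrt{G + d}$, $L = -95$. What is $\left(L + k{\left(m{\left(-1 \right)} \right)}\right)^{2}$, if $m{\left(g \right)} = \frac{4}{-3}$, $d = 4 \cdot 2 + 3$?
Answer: $\frac{\left(285 - \sqrt{87}\right)^{2}}{9} \approx 8443.9$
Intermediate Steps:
$d = 11$ ($d = 8 + 3 = 11$)
$m{\left(g \right)} = - \frac{4}{3}$ ($m{\left(g \right)} = 4 \left(- \frac{1}{3}\right) = - \frac{4}{3}$)
$k{\left(G \right)} = \sqrt{11 + G}$ ($k{\left(G \right)} = \sqrt{G + 11} = \sqrt{11 + G}$)
$\left(L + k{\left(m{\left(-1 \right)} \right)}\right)^{2} = \left(-95 + \sqrt{11 - \frac{4}{3}}\right)^{2} = \left(-95 + \sqrt{\frac{29}{3}}\right)^{2} = \left(-95 + \frac{\sqrt{87}}{3}\right)^{2}$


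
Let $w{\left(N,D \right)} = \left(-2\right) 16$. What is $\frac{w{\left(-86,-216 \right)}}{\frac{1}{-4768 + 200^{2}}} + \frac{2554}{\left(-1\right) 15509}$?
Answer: $- \frac{17485221370}{15509} \approx -1.1274 \cdot 10^{6}$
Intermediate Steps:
$w{\left(N,D \right)} = -32$
$\frac{w{\left(-86,-216 \right)}}{\frac{1}{-4768 + 200^{2}}} + \frac{2554}{\left(-1\right) 15509} = - \frac{32}{\frac{1}{-4768 + 200^{2}}} + \frac{2554}{\left(-1\right) 15509} = - \frac{32}{\frac{1}{-4768 + 40000}} + \frac{2554}{-15509} = - \frac{32}{\frac{1}{35232}} + 2554 \left(- \frac{1}{15509}\right) = - 32 \frac{1}{\frac{1}{35232}} - \frac{2554}{15509} = \left(-32\right) 35232 - \frac{2554}{15509} = -1127424 - \frac{2554}{15509} = - \frac{17485221370}{15509}$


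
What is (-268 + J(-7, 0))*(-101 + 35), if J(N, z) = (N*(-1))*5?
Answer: 15378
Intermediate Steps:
J(N, z) = -5*N (J(N, z) = -N*5 = -5*N)
(-268 + J(-7, 0))*(-101 + 35) = (-268 - 5*(-7))*(-101 + 35) = (-268 + 35)*(-66) = -233*(-66) = 15378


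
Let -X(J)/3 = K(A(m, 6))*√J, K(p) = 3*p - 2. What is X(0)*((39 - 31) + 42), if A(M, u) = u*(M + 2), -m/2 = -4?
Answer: 0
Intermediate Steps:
m = 8 (m = -2*(-4) = 8)
A(M, u) = u*(2 + M)
K(p) = -2 + 3*p
X(J) = -534*√J (X(J) = -3*(-2 + 3*(6*(2 + 8)))*√J = -3*(-2 + 3*(6*10))*√J = -3*(-2 + 3*60)*√J = -3*(-2 + 180)*√J = -534*√J)
X(0)*((39 - 31) + 42) = (-534*√0)*((39 - 31) + 42) = (-534*0)*(8 + 42) = 0*50 = 0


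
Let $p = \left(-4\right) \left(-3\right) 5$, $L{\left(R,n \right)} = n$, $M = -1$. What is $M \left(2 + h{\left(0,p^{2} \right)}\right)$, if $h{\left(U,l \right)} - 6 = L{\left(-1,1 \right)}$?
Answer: $-9$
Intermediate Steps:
$p = 60$ ($p = 12 \cdot 5 = 60$)
$h{\left(U,l \right)} = 7$ ($h{\left(U,l \right)} = 6 + 1 = 7$)
$M \left(2 + h{\left(0,p^{2} \right)}\right) = - (2 + 7) = \left(-1\right) 9 = -9$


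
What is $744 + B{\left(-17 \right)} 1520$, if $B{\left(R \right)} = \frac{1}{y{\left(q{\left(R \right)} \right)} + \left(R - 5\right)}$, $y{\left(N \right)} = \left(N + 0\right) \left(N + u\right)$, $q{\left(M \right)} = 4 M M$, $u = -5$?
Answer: $\frac{494959408}{665267} \approx 744.0$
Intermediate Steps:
$q{\left(M \right)} = 4 M^{2}$
$y{\left(N \right)} = N \left(-5 + N\right)$ ($y{\left(N \right)} = \left(N + 0\right) \left(N - 5\right) = N \left(-5 + N\right)$)
$B{\left(R \right)} = \frac{1}{-5 + R + 4 R^{2} \left(-5 + 4 R^{2}\right)}$ ($B{\left(R \right)} = \frac{1}{4 R^{2} \left(-5 + 4 R^{2}\right) + \left(R - 5\right)} = \frac{1}{4 R^{2} \left(-5 + 4 R^{2}\right) + \left(-5 + R\right)} = \frac{1}{-5 + R + 4 R^{2} \left(-5 + 4 R^{2}\right)}$)
$744 + B{\left(-17 \right)} 1520 = 744 + \frac{1}{-5 - 17 - 20 \left(-17\right)^{2} + 16 \left(-17\right)^{4}} \cdot 1520 = 744 + \frac{1}{-5 - 17 - 5780 + 16 \cdot 83521} \cdot 1520 = 744 + \frac{1}{-5 - 17 - 5780 + 1336336} \cdot 1520 = 744 + \frac{1}{1330534} \cdot 1520 = 744 + \frac{760}{665267} = \frac{494959408}{665267}$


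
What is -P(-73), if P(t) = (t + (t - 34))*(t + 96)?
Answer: 4140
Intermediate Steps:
P(t) = (-34 + 2*t)*(96 + t) (P(t) = (t + (-34 + t))*(96 + t) = (-34 + 2*t)*(96 + t))
-P(-73) = -(-3264 + 2*(-73)² + 158*(-73)) = -(-3264 + 2*5329 - 11534) = -(-3264 + 10658 - 11534) = -1*(-4140) = 4140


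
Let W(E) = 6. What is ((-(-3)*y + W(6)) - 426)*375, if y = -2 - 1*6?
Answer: -166500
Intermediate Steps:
y = -8 (y = -2 - 6 = -8)
((-(-3)*y + W(6)) - 426)*375 = ((-(-3)*(-8) + 6) - 426)*375 = ((-3*8 + 6) - 426)*375 = ((-24 + 6) - 426)*375 = (-18 - 426)*375 = -444*375 = -166500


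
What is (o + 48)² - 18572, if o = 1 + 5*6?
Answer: -12331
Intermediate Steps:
o = 31 (o = 1 + 30 = 31)
(o + 48)² - 18572 = (31 + 48)² - 18572 = 79² - 18572 = 6241 - 18572 = -12331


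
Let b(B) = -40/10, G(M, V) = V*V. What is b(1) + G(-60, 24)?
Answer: 572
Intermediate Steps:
G(M, V) = V²
b(B) = -4 (b(B) = -40*⅒ = -4)
b(1) + G(-60, 24) = -4 + 24² = -4 + 576 = 572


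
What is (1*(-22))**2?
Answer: 484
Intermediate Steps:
(1*(-22))**2 = (-22)**2 = 484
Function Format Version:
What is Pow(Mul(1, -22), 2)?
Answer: 484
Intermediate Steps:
Pow(Mul(1, -22), 2) = Pow(-22, 2) = 484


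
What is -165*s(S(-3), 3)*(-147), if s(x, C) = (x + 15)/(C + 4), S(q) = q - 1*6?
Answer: 20790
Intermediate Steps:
S(q) = -6 + q (S(q) = q - 6 = -6 + q)
s(x, C) = (15 + x)/(4 + C)
-165*s(S(-3), 3)*(-147) = -165*(15 + (-6 - 3))/(4 + 3)*(-147) = -165*(15 - 9)/7*(-147) = -165*6/7*(-147) = -990/7*(-147) = 20790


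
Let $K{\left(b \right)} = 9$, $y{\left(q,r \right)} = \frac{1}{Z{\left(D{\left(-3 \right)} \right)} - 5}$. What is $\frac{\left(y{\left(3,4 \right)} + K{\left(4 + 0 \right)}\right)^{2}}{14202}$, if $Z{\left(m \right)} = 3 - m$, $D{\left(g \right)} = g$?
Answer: $\frac{50}{7101} \approx 0.0070413$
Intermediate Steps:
$y{\left(q,r \right)} = 1$ ($y{\left(q,r \right)} = \frac{1}{\left(3 - -3\right) - 5} = \frac{1}{\left(3 + 3\right) - 5} = \frac{1}{6 - 5} = 1^{-1} = 1$)
$\frac{\left(y{\left(3,4 \right)} + K{\left(4 + 0 \right)}\right)^{2}}{14202} = \frac{\left(1 + 9\right)^{2}}{14202} = 10^{2} \cdot \frac{1}{14202} = 100 \cdot \frac{1}{14202} = \frac{50}{7101}$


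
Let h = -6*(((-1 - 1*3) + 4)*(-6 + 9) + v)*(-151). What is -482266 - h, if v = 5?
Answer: -486796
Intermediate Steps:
h = 4530 (h = -6*(((-1 - 1*3) + 4)*(-6 + 9) + 5)*(-151) = -6*(((-1 - 3) + 4)*3 + 5)*(-151) = -6*((-4 + 4)*3 + 5)*(-151) = -6*(0*3 + 5)*(-151) = -6*(0 + 5)*(-151) = -6*5*(-151) = -30*(-151) = 4530)
-482266 - h = -482266 - 1*4530 = -482266 - 4530 = -486796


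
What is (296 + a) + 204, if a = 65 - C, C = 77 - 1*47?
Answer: 535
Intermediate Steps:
C = 30 (C = 77 - 47 = 30)
a = 35 (a = 65 - 1*30 = 65 - 30 = 35)
(296 + a) + 204 = (296 + 35) + 204 = 331 + 204 = 535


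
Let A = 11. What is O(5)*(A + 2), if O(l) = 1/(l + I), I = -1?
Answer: 13/4 ≈ 3.2500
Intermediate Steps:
O(l) = 1/(-1 + l) (O(l) = 1/(l - 1) = 1/(-1 + l))
O(5)*(A + 2) = (11 + 2)/(-1 + 5) = 13/4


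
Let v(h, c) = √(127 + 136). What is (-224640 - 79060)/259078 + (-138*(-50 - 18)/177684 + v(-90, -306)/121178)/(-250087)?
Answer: -33076850196244/28216933326803 - √263/30305042486 ≈ -1.1722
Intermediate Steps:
v(h, c) = √263
(-224640 - 79060)/259078 + (-138*(-50 - 18)/177684 + v(-90, -306)/121178)/(-250087) = (-224640 - 79060)/259078 + (-138*(-50 - 18)/177684 + √263/121178)/(-250087) = -303700*1/259078 + (-138*(-68)*(1/177684) + √263*(1/121178))*(-1/250087) = -151850/129539 + (9384*(1/177684) + √263/121178)*(-1/250087) = -151850/129539 + (46/871 + √263/121178)*(-1/250087) = -151850/129539 + (-46/217825777 - √263/30305042486) = -33076850196244/28216933326803 - √263/30305042486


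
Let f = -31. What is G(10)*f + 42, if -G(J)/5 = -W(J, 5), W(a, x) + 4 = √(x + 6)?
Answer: 662 - 155*√11 ≈ 147.92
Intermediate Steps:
W(a, x) = -4 + √(6 + x) (W(a, x) = -4 + √(x + 6) = -4 + √(6 + x))
G(J) = -20 + 5*√11 (G(J) = -(-5)*(-4 + √(6 + 5)) = -(-5)*(-4 + √11) = -5*(4 - √11) = -20 + 5*√11)
G(10)*f + 42 = (-20 + 5*√11)*(-31) + 42 = (620 - 155*√11) + 42 = 662 - 155*√11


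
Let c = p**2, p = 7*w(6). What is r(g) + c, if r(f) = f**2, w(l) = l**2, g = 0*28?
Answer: 63504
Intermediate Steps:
g = 0
p = 252 (p = 7*6**2 = 7*36 = 252)
c = 63504 (c = 252**2 = 63504)
r(g) + c = 0**2 + 63504 = 0 + 63504 = 63504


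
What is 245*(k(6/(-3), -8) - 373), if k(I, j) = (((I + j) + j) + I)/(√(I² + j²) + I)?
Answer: -732305/8 - 1225*√17/8 ≈ -92170.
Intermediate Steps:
k(I, j) = (2*I + 2*j)/(I + √(I² + j²)) (k(I, j) = ((I + 2*j) + I)/(I + √(I² + j²)) = (2*I + 2*j)/(I + √(I² + j²)))
245*(k(6/(-3), -8) - 373) = 245*(2*(6/(-3) - 8)/(6/(-3) + √((6/(-3))² + (-8)²)) - 373) = 245*(2*(6*(-⅓) - 8)/(6*(-⅓) + √((6*(-⅓))² + 64)) - 373) = 245*(2*(-2 - 8)/(-2 + √((-2)² + 64)) - 373) = 245*(2*(-10)/(-2 + √(4 + 64)) - 373) = 245*(2*(-10)/(-2 + √68) - 373) = 245*(2*(-10)/(-2 + 2*√17) - 373) = 245*(-20/(-2 + 2*√17) - 373) = 245*(-373 - 20/(-2 + 2*√17)) = -91385 - 4900/(-2 + 2*√17)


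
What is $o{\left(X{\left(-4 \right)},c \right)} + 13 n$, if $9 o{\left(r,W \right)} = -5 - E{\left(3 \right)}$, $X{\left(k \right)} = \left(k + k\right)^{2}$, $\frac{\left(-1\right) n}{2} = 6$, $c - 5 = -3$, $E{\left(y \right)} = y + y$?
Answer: $- \frac{1415}{9} \approx -157.22$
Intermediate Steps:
$E{\left(y \right)} = 2 y$
$c = 2$ ($c = 5 - 3 = 2$)
$n = -12$ ($n = \left(-2\right) 6 = -12$)
$X{\left(k \right)} = 4 k^{2}$ ($X{\left(k \right)} = \left(2 k\right)^{2} = 4 k^{2}$)
$o{\left(r,W \right)} = - \frac{11}{9}$ ($o{\left(r,W \right)} = \frac{-5 - 2 \cdot 3}{9} = \frac{-5 - 6}{9} = \frac{1}{9} \left(-11\right) = - \frac{11}{9}$)
$o{\left(X{\left(-4 \right)},c \right)} + 13 n = - \frac{11}{9} + 13 \left(-12\right) = - \frac{11}{9} - 156 = - \frac{1415}{9}$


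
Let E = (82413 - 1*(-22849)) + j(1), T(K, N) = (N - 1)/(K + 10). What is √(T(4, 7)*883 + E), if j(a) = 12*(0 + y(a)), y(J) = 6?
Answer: √5179909/7 ≈ 325.13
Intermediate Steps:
T(K, N) = (-1 + N)/(10 + K)
j(a) = 72 (j(a) = 12*(0 + 6) = 12*6 = 72)
E = 105334 (E = (82413 - 1*(-22849)) + 72 = (82413 + 22849) + 72 = 105262 + 72 = 105334)
√(T(4, 7)*883 + E) = √(((-1 + 7)/(10 + 4))*883 + 105334) = √((6/14)*883 + 105334) = √(((1/14)*6)*883 + 105334) = √((3/7)*883 + 105334) = √(2649/7 + 105334) = √(739987/7) = √5179909/7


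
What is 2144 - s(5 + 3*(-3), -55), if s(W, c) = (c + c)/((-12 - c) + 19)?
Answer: 66519/31 ≈ 2145.8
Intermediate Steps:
s(W, c) = 2*c/(7 - c) (s(W, c) = (2*c)/(7 - c) = 2*c/(7 - c))
2144 - s(5 + 3*(-3), -55) = 2144 - (-2)*(-55)/(-7 - 55) = 2144 - (-2)*(-55)/(-62) = 2144 - (-2)*(-55)*(-1)/62 = 2144 - 1*(-55/31) = 2144 + 55/31 = 66519/31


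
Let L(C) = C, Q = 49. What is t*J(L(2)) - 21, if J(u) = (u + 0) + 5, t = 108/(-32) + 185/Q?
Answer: -1019/56 ≈ -18.196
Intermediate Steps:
t = 157/392 (t = 108/(-32) + 185/49 = 108*(-1/32) + 185*(1/49) = -27/8 + 185/49 = 157/392 ≈ 0.40051)
J(u) = 5 + u (J(u) = u + 5 = 5 + u)
t*J(L(2)) - 21 = 157*(5 + 2)/392 - 21 = (157/392)*7 - 21 = 157/56 - 21 = -1019/56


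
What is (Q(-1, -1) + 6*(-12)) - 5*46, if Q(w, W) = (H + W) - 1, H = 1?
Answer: -303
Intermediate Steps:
Q(w, W) = W (Q(w, W) = (1 + W) - 1 = W)
(Q(-1, -1) + 6*(-12)) - 5*46 = (-1 + 6*(-12)) - 5*46 = (-1 - 72) - 230 = -73 - 230 = -303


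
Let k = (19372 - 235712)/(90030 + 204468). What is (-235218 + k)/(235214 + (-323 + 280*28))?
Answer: -34635723452/35741897019 ≈ -0.96905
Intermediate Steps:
k = -108170/147249 (k = -216340/294498 = -216340*1/294498 = -108170/147249 ≈ -0.73461)
(-235218 + k)/(235214 + (-323 + 280*28)) = (-235218 - 108170/147249)/(235214 + (-323 + 280*28)) = -34635723452/(147249*(235214 + (-323 + 7840))) = -34635723452/(147249*(235214 + 7517)) = -34635723452/147249/242731 = -34635723452/147249*1/242731 = -34635723452/35741897019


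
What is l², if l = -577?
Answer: 332929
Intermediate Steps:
l² = (-577)² = 332929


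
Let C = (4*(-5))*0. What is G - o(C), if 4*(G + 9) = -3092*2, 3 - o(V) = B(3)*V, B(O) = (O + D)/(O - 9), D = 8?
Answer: -1558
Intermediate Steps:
B(O) = (8 + O)/(-9 + O) (B(O) = (O + 8)/(O - 9) = (8 + O)/(-9 + O))
C = 0 (C = -20*0 = 0)
o(V) = 3 + 11*V/6 (o(V) = 3 - (8 + 3)/(-9 + 3)*V = 3 - 11/(-6)*V = 3 - (-⅙*11)*V = 3 - (-11)*V/6 = 3 + 11*V/6)
G = -1555 (G = -9 + (-3092*2)/4 = -9 + (¼)*(-6184) = -9 - 1546 = -1555)
G - o(C) = -1555 - (3 + (11/6)*0) = -1555 - (3 + 0) = -1555 - 1*3 = -1555 - 3 = -1558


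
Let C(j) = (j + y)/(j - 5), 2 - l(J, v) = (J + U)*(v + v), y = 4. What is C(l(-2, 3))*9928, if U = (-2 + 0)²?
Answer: 19856/5 ≈ 3971.2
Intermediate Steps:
U = 4 (U = (-2)² = 4)
l(J, v) = 2 - 2*v*(4 + J) (l(J, v) = 2 - (J + 4)*(v + v) = 2 - (4 + J)*2*v = 2 - 2*v*(4 + J))
C(j) = (4 + j)/(-5 + j) (C(j) = (j + 4)/(j - 5) = (4 + j)/(-5 + j))
C(l(-2, 3))*9928 = ((4 + (2 - 8*3 - 2*(-2)*3))/(-5 + (2 - 8*3 - 2*(-2)*3)))*9928 = ((4 + (2 - 24 + 12))/(-5 + (2 - 24 + 12)))*9928 = ((4 - 10)/(-5 - 10))*9928 = (-6/(-15))*9928 = -1/15*(-6)*9928 = (⅖)*9928 = 19856/5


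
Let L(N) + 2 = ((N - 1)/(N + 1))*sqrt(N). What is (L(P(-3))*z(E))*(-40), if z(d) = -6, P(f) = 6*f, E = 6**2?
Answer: -480 + 13680*I*sqrt(2)/17 ≈ -480.0 + 1138.0*I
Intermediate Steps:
E = 36
L(N) = -2 + sqrt(N)*(-1 + N)/(1 + N) (L(N) = -2 + ((N - 1)/(N + 1))*sqrt(N) = -2 + ((-1 + N)/(1 + N))*sqrt(N) = -2 + sqrt(N)*(-1 + N)/(1 + N))
(L(P(-3))*z(E))*(-40) = (((-2 + (6*(-3))**(3/2) - sqrt(6*(-3)) - 12*(-3))/(1 + 6*(-3)))*(-6))*(-40) = (((-2 + (-18)**(3/2) - sqrt(-18) - 2*(-18))/(1 - 18))*(-6))*(-40) = (((-2 - 54*I*sqrt(2) - 3*I*sqrt(2) + 36)/(-17))*(-6))*(-40) = (-(-2 - 54*I*sqrt(2) - 3*I*sqrt(2) + 36)/17*(-6))*(-40) = (-(34 - 57*I*sqrt(2))/17*(-6))*(-40) = ((-2 + 57*I*sqrt(2)/17)*(-6))*(-40) = (12 - 342*I*sqrt(2)/17)*(-40) = -480 + 13680*I*sqrt(2)/17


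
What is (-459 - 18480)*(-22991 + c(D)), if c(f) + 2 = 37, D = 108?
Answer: 434763684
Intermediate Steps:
c(f) = 35 (c(f) = -2 + 37 = 35)
(-459 - 18480)*(-22991 + c(D)) = (-459 - 18480)*(-22991 + 35) = -18939*(-22956) = 434763684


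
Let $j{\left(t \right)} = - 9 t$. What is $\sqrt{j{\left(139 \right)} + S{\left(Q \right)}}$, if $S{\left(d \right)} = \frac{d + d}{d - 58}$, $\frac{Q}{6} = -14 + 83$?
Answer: $\frac{126 i \sqrt{623}}{89} \approx 35.337 i$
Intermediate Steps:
$Q = 414$ ($Q = 6 \left(-14 + 83\right) = 6 \cdot 69 = 414$)
$S{\left(d \right)} = \frac{2 d}{-58 + d}$
$\sqrt{j{\left(139 \right)} + S{\left(Q \right)}} = \sqrt{\left(-9\right) 139 + 2 \cdot 414 \frac{1}{-58 + 414}} = \sqrt{-1251 + 2 \cdot 414 \cdot \frac{1}{356}} = \sqrt{-1251 + \frac{207}{89}} = \sqrt{- \frac{111132}{89}} = \frac{126 i \sqrt{623}}{89}$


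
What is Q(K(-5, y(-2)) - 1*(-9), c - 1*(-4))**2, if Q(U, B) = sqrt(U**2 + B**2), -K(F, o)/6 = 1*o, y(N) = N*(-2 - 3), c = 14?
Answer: 2925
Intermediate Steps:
y(N) = -5*N (y(N) = N*(-5) = -5*N)
K(F, o) = -6*o
Q(U, B) = sqrt(B**2 + U**2)
Q(K(-5, y(-2)) - 1*(-9), c - 1*(-4))**2 = (sqrt((14 - 1*(-4))**2 + (-(-30)*(-2) - 1*(-9))**2))**2 = (sqrt((14 + 4)**2 + (-6*10 + 9)**2))**2 = (sqrt(18**2 + (-60 + 9)**2))**2 = (sqrt(324 + (-51)**2))**2 = (sqrt(324 + 2601))**2 = (sqrt(2925))**2 = (15*sqrt(13))**2 = 2925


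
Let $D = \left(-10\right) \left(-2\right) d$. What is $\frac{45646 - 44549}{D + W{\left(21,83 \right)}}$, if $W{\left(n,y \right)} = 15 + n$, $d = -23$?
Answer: $- \frac{1097}{424} \approx -2.5873$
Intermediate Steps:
$D = -460$ ($D = \left(-10\right) \left(-2\right) \left(-23\right) = 20 \left(-23\right) = -460$)
$\frac{45646 - 44549}{D + W{\left(21,83 \right)}} = \frac{45646 - 44549}{-460 + \left(15 + 21\right)} = \frac{1097}{-460 + 36} = \frac{1097}{-424} = 1097 \left(- \frac{1}{424}\right) = - \frac{1097}{424}$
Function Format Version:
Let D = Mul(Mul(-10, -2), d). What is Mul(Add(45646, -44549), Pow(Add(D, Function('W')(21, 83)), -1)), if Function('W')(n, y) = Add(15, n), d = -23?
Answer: Rational(-1097, 424) ≈ -2.5873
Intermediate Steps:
D = -460 (D = Mul(Mul(-10, -2), -23) = Mul(20, -23) = -460)
Mul(Add(45646, -44549), Pow(Add(D, Function('W')(21, 83)), -1)) = Mul(Add(45646, -44549), Pow(Add(-460, Add(15, 21)), -1)) = Mul(1097, Pow(Add(-460, 36), -1)) = Mul(1097, Pow(-424, -1)) = Mul(1097, Rational(-1, 424)) = Rational(-1097, 424)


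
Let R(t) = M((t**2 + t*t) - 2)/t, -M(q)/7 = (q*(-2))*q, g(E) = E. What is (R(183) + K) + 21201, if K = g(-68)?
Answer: 62804851403/183 ≈ 3.4320e+8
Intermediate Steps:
M(q) = 14*q**2 (M(q) = -7*q*(-2)*q = -7*(-2*q)*q = -(-14)*q**2 = 14*q**2)
K = -68
R(t) = 14*(-2 + 2*t**2)**2/t (R(t) = (14*((t**2 + t*t) - 2)**2)/t = (14*((t**2 + t**2) - 2)**2)/t = (14*(2*t**2 - 2)**2)/t = (14*(-2 + 2*t**2)**2)/t = 14*(-2 + 2*t**2)**2/t)
(R(183) + K) + 21201 = (56*(-1 + 183**2)**2/183 - 68) + 21201 = (56*(1/183)*(-1 + 33489)**2 - 68) + 21201 = (56*(1/183)*33488**2 - 68) + 21201 = (56*(1/183)*1121446144 - 68) + 21201 = (62800984064/183 - 68) + 21201 = 62800971620/183 + 21201 = 62804851403/183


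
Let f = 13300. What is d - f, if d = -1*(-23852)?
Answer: 10552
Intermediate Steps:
d = 23852
d - f = 23852 - 1*13300 = 23852 - 13300 = 10552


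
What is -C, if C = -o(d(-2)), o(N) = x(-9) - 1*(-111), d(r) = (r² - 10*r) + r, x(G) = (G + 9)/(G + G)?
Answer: 111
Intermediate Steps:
x(G) = (9 + G)/(2*G) (x(G) = (9 + G)/((2*G)) = (9 + G)*(1/(2*G)) = (9 + G)/(2*G))
d(r) = r² - 9*r
o(N) = 111 (o(N) = (½)*(9 - 9)/(-9) - 1*(-111) = (½)*(-⅑)*0 + 111 = 0 + 111 = 111)
C = -111 (C = -1*111 = -111)
-C = -1*(-111) = 111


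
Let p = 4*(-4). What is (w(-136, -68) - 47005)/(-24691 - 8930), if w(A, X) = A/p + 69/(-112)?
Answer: 1754559/1255184 ≈ 1.3979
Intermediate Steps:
p = -16
w(A, X) = -69/112 - A/16 (w(A, X) = A/(-16) + 69/(-112) = A*(-1/16) + 69*(-1/112) = -A/16 - 69/112 = -69/112 - A/16)
(w(-136, -68) - 47005)/(-24691 - 8930) = ((-69/112 - 1/16*(-136)) - 47005)/(-24691 - 8930) = ((-69/112 + 17/2) - 47005)/(-33621) = (883/112 - 47005)*(-1/33621) = -5263677/112*(-1/33621) = 1754559/1255184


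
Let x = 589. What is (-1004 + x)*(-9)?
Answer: 3735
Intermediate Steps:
(-1004 + x)*(-9) = (-1004 + 589)*(-9) = -415*(-9) = 3735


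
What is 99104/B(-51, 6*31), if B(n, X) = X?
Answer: 49552/93 ≈ 532.82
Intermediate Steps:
99104/B(-51, 6*31) = 99104/((6*31)) = 99104/186 = 99104*(1/186) = 49552/93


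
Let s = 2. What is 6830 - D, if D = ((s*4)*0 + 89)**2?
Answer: -1091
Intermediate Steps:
D = 7921 (D = ((2*4)*0 + 89)**2 = (8*0 + 89)**2 = (0 + 89)**2 = 89**2 = 7921)
6830 - D = 6830 - 1*7921 = 6830 - 7921 = -1091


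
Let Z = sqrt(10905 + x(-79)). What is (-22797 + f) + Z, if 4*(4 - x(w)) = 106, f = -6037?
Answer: -28834 + sqrt(43530)/2 ≈ -28730.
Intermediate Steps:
x(w) = -45/2 (x(w) = 4 - 1/4*106 = 4 - 53/2 = -45/2)
Z = sqrt(43530)/2 (Z = sqrt(10905 - 45/2) = sqrt(21765/2) = sqrt(43530)/2 ≈ 104.32)
(-22797 + f) + Z = (-22797 - 6037) + sqrt(43530)/2 = -28834 + sqrt(43530)/2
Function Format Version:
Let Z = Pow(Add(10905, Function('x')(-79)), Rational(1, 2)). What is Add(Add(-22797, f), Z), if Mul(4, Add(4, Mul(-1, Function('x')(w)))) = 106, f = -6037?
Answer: Add(-28834, Mul(Rational(1, 2), Pow(43530, Rational(1, 2)))) ≈ -28730.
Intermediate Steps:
Function('x')(w) = Rational(-45, 2) (Function('x')(w) = Add(4, Mul(Rational(-1, 4), 106)) = Add(4, Rational(-53, 2)) = Rational(-45, 2))
Z = Mul(Rational(1, 2), Pow(43530, Rational(1, 2))) (Z = Pow(Add(10905, Rational(-45, 2)), Rational(1, 2)) = Pow(Rational(21765, 2), Rational(1, 2)) = Mul(Rational(1, 2), Pow(43530, Rational(1, 2))) ≈ 104.32)
Add(Add(-22797, f), Z) = Add(Add(-22797, -6037), Mul(Rational(1, 2), Pow(43530, Rational(1, 2)))) = Add(-28834, Mul(Rational(1, 2), Pow(43530, Rational(1, 2))))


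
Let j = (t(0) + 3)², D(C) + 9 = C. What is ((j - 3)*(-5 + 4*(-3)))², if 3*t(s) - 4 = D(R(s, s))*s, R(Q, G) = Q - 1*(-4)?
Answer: 5827396/81 ≈ 71943.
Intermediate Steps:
R(Q, G) = 4 + Q (R(Q, G) = Q + 4 = 4 + Q)
D(C) = -9 + C
t(s) = 4/3 + s*(-5 + s)/3 (t(s) = 4/3 + ((-9 + (4 + s))*s)/3 = 4/3 + ((-5 + s)*s)/3 = 4/3 + (s*(-5 + s))/3 = 4/3 + s*(-5 + s)/3)
j = 169/9 (j = ((4/3 + (⅓)*0*(-5 + 0)) + 3)² = ((4/3 + (⅓)*0*(-5)) + 3)² = ((4/3 + 0) + 3)² = (4/3 + 3)² = (13/3)² = 169/9 ≈ 18.778)
((j - 3)*(-5 + 4*(-3)))² = ((169/9 - 3)*(-5 + 4*(-3)))² = (142*(-5 - 12)/9)² = ((142/9)*(-17))² = (-2414/9)² = 5827396/81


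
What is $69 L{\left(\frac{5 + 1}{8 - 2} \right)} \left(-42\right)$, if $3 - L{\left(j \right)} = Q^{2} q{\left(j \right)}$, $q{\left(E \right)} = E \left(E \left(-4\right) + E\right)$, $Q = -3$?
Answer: $-86940$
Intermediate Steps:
$q{\left(E \right)} = - 3 E^{2}$ ($q{\left(E \right)} = E \left(- 4 E + E\right) = E \left(- 3 E\right) = - 3 E^{2}$)
$L{\left(j \right)} = 3 + 27 j^{2}$ ($L{\left(j \right)} = 3 - \left(-3\right)^{2} \left(- 3 j^{2}\right) = 3 - 9 \left(- 3 j^{2}\right) = 3 - - 27 j^{2} = 3 + 27 j^{2}$)
$69 L{\left(\frac{5 + 1}{8 - 2} \right)} \left(-42\right) = 69 \left(3 + 27 \left(\frac{5 + 1}{8 - 2}\right)^{2}\right) \left(-42\right) = 69 \left(3 + 27 \left(\frac{6}{6}\right)^{2}\right) \left(-42\right) = 69 \left(3 + 27 \left(6 \cdot \frac{1}{6}\right)^{2}\right) \left(-42\right) = 69 \left(3 + 27 \cdot 1^{2}\right) \left(-42\right) = 69 \left(3 + 27 \cdot 1\right) \left(-42\right) = 69 \left(3 + 27\right) \left(-42\right) = 69 \cdot 30 \left(-42\right) = 2070 \left(-42\right) = -86940$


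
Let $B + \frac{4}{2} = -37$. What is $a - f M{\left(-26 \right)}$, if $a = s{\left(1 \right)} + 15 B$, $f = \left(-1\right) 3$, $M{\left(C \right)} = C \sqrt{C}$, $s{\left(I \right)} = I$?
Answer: $-584 - 78 i \sqrt{26} \approx -584.0 - 397.72 i$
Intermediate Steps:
$M{\left(C \right)} = C^{\frac{3}{2}}$
$f = -3$
$B = -39$ ($B = -2 - 37 = -39$)
$a = -584$ ($a = 1 + 15 \left(-39\right) = 1 - 585 = -584$)
$a - f M{\left(-26 \right)} = -584 - - 3 \left(-26\right)^{\frac{3}{2}} = -584 - - 3 \left(- 26 i \sqrt{26}\right) = -584 - 78 i \sqrt{26}$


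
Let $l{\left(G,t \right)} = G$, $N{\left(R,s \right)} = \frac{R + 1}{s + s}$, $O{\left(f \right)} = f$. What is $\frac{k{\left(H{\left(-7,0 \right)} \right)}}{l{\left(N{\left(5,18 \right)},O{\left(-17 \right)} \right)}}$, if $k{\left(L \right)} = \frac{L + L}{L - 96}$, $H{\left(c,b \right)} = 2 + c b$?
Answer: $- \frac{12}{47} \approx -0.25532$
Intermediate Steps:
$N{\left(R,s \right)} = \frac{1 + R}{2 s}$
$H{\left(c,b \right)} = 2 + b c$
$k{\left(L \right)} = \frac{2 L}{-96 + L}$
$\frac{k{\left(H{\left(-7,0 \right)} \right)}}{l{\left(N{\left(5,18 \right)},O{\left(-17 \right)} \right)}} = \frac{2 \left(2 + 0 \left(-7\right)\right) \frac{1}{-96 + \left(2 + 0 \left(-7\right)\right)}}{\frac{1}{2} \cdot \frac{1}{18} \left(1 + 5\right)} = \frac{2 \left(2 + 0\right) \frac{1}{-96 + \left(2 + 0\right)}}{\frac{1}{2} \cdot \frac{1}{18} \cdot 6} = 2 \cdot 2 \frac{1}{-96 + 2} \frac{1}{\frac{1}{6}} = 2 \cdot 2 \frac{1}{-94} \cdot 6 = 2 \cdot 2 \left(- \frac{1}{94}\right) 6 = \left(- \frac{2}{47}\right) 6 = - \frac{12}{47}$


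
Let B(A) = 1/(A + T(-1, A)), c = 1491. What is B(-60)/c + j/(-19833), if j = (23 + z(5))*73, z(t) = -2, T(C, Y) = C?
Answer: -46482572/601277061 ≈ -0.077306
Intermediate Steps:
j = 1533 (j = (23 - 2)*73 = 21*73 = 1533)
B(A) = 1/(-1 + A) (B(A) = 1/(A - 1) = 1/(-1 + A))
B(-60)/c + j/(-19833) = 1/(-1 - 60*1491) + 1533/(-19833) = (1/1491)/(-61) + 1533*(-1/19833) = -1/61*1/1491 - 511/6611 = -1/90951 - 511/6611 = -46482572/601277061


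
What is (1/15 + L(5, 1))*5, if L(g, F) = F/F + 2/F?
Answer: 46/3 ≈ 15.333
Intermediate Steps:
L(g, F) = 1 + 2/F
(1/15 + L(5, 1))*5 = (1/15 + (2 + 1)/1)*5 = (1/15 + 1*3)*5 = (1/15 + 3)*5 = (46/15)*5 = 46/3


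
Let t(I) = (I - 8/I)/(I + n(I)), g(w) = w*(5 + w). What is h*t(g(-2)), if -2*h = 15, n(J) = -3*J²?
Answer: -35/114 ≈ -0.30702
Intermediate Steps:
t(I) = (I - 8/I)/(I - 3*I²)
h = -15/2 (h = -½*15 = -15/2 ≈ -7.5000)
h*t(g(-2)) = -15*(8 - (-2*(5 - 2))²)/(2*(-2*(5 - 2))²*(-1 + 3*(-2*(5 - 2)))) = -15*(8 - (-2*3)²)/(2*(-2*3)²*(-1 + 3*(-2*3))) = -15*(8 - 1*(-6)²)/(2*(-6)²*(-1 + 3*(-6))) = -5*(8 - 1*36)/(24*(-1 - 18)) = -5*(8 - 36)/(24*(-19)) = -5*(-1)*(-28)/(24*19) = -15/2*7/171 = -35/114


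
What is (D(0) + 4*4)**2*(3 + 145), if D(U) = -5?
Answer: 17908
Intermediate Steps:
(D(0) + 4*4)**2*(3 + 145) = (-5 + 4*4)**2*(3 + 145) = (-5 + 16)**2*148 = 11**2*148 = 121*148 = 17908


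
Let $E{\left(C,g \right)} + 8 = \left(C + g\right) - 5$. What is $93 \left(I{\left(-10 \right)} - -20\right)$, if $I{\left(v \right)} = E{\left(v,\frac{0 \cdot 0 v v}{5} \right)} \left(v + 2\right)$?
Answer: $18972$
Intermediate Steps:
$E{\left(C,g \right)} = -13 + C + g$ ($E{\left(C,g \right)} = -8 - \left(5 - C - g\right) = -8 + \left(-5 + C + g\right) = -13 + C + g$)
$I{\left(v \right)} = \left(-13 + v\right) \left(2 + v\right)$ ($I{\left(v \right)} = \left(-13 + v + \frac{0 \cdot 0 v v}{5}\right) \left(v + 2\right) = \left(-13 + v + 0 \cdot 0 v \frac{1}{5}\right) \left(2 + v\right) = \left(-13 + v + 0 v \frac{1}{5}\right) \left(2 + v\right) = \left(-13 + v + 0 \cdot \frac{1}{5}\right) \left(2 + v\right) = \left(-13 + v + 0\right) \left(2 + v\right) = \left(-13 + v\right) \left(2 + v\right)$)
$93 \left(I{\left(-10 \right)} - -20\right) = 93 \left(\left(-13 - 10\right) \left(2 - 10\right) - -20\right) = 93 \left(\left(-23\right) \left(-8\right) + \left(-47 + 67\right)\right) = 93 \left(184 + 20\right) = 93 \cdot 204 = 18972$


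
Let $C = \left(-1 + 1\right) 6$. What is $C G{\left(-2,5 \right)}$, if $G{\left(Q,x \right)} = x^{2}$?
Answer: $0$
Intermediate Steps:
$C = 0$ ($C = 0 \cdot 6 = 0$)
$C G{\left(-2,5 \right)} = 0 \cdot 5^{2} = 0 \cdot 25 = 0$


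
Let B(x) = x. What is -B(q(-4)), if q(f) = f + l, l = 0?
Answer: 4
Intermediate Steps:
q(f) = f (q(f) = f + 0 = f)
-B(q(-4)) = -1*(-4) = 4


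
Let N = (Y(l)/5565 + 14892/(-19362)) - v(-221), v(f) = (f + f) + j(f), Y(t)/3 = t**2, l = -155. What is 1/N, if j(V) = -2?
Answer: 171031/78021323 ≈ 0.0021921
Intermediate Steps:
Y(t) = 3*t**2
v(f) = -2 + 2*f (v(f) = (f + f) - 2 = 2*f - 2 = -2 + 2*f)
N = 78021323/171031 (N = ((3*(-155)**2)/5565 + 14892/(-19362)) - (-2 + 2*(-221)) = ((3*24025)*(1/5565) + 14892*(-1/19362)) - (-2 - 442) = (72075*(1/5565) - 2482/3227) - 1*(-444) = (4805/371 - 2482/3227) + 444 = 2083559/171031 + 444 = 78021323/171031 ≈ 456.18)
1/N = 1/(78021323/171031) = 171031/78021323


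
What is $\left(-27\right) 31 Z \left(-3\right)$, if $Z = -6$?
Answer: $-15066$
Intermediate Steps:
$\left(-27\right) 31 Z \left(-3\right) = \left(-27\right) 31 \left(\left(-6\right) \left(-3\right)\right) = \left(-837\right) 18 = -15066$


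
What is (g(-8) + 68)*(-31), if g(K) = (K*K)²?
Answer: -129084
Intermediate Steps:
g(K) = K⁴ (g(K) = (K²)² = K⁴)
(g(-8) + 68)*(-31) = ((-8)⁴ + 68)*(-31) = (4096 + 68)*(-31) = 4164*(-31) = -129084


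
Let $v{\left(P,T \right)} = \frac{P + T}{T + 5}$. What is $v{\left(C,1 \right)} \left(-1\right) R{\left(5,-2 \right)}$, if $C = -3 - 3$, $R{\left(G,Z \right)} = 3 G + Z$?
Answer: $\frac{65}{6} \approx 10.833$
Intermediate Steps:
$R{\left(G,Z \right)} = Z + 3 G$
$C = -6$ ($C = -3 - 3 = -6$)
$v{\left(P,T \right)} = \frac{P + T}{5 + T}$
$v{\left(C,1 \right)} \left(-1\right) R{\left(5,-2 \right)} = \frac{-6 + 1}{5 + 1} \left(-1\right) \left(-2 + 3 \cdot 5\right) = \frac{1}{6} \left(-5\right) \left(-1\right) \left(-2 + 15\right) = \frac{1}{6} \left(-5\right) \left(-1\right) 13 = \left(- \frac{5}{6}\right) \left(-1\right) 13 = \frac{5}{6} \cdot 13 = \frac{65}{6}$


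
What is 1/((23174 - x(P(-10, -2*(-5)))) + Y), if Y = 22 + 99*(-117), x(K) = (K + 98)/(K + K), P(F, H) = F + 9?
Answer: 2/23323 ≈ 8.5752e-5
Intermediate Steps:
P(F, H) = 9 + F
x(K) = (98 + K)/(2*K) (x(K) = (98 + K)/((2*K)) = (98 + K)*(1/(2*K)) = (98 + K)/(2*K))
Y = -11561 (Y = 22 - 11583 = -11561)
1/((23174 - x(P(-10, -2*(-5)))) + Y) = 1/((23174 - (98 + (9 - 10))/(2*(9 - 10))) - 11561) = 1/((23174 - (98 - 1)/(2*(-1))) - 11561) = 1/((23174 - (-1)*97/2) - 11561) = 1/((23174 - 1*(-97/2)) - 11561) = 1/((23174 + 97/2) - 11561) = 1/(46445/2 - 11561) = 1/(23323/2) = 2/23323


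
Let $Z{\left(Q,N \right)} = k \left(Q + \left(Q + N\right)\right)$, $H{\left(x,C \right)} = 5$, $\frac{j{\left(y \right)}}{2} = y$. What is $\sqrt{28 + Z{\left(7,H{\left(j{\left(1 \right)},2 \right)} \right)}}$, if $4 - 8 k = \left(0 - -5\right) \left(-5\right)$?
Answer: $\frac{5 \sqrt{62}}{4} \approx 9.8425$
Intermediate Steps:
$j{\left(y \right)} = 2 y$
$k = \frac{29}{8}$ ($k = \frac{1}{2} - \frac{\left(0 - -5\right) \left(-5\right)}{8} = \frac{1}{2} - \frac{\left(0 + 5\right) \left(-5\right)}{8} = \frac{1}{2} - \frac{5 \left(-5\right)}{8} = \frac{1}{2} - - \frac{25}{8} = \frac{1}{2} + \frac{25}{8} = \frac{29}{8} \approx 3.625$)
$Z{\left(Q,N \right)} = \frac{29 Q}{4} + \frac{29 N}{8}$ ($Z{\left(Q,N \right)} = \frac{29 \left(Q + \left(Q + N\right)\right)}{8} = \frac{29 \left(Q + \left(N + Q\right)\right)}{8} = \frac{29 \left(N + 2 Q\right)}{8} = \frac{29 Q}{4} + \frac{29 N}{8}$)
$\sqrt{28 + Z{\left(7,H{\left(j{\left(1 \right)},2 \right)} \right)}} = \sqrt{28 + \left(\frac{29}{4} \cdot 7 + \frac{29}{8} \cdot 5\right)} = \sqrt{28 + \left(\frac{203}{4} + \frac{145}{8}\right)} = \sqrt{28 + \frac{551}{8}} = \sqrt{\frac{775}{8}} = \frac{5 \sqrt{62}}{4}$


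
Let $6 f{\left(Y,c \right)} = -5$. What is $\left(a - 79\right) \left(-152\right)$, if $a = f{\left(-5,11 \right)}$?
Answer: $\frac{36404}{3} \approx 12135.0$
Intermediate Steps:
$f{\left(Y,c \right)} = - \frac{5}{6}$ ($f{\left(Y,c \right)} = \frac{1}{6} \left(-5\right) = - \frac{5}{6}$)
$a = - \frac{5}{6} \approx -0.83333$
$\left(a - 79\right) \left(-152\right) = \left(- \frac{5}{6} - 79\right) \left(-152\right) = \left(- \frac{479}{6}\right) \left(-152\right) = \frac{36404}{3}$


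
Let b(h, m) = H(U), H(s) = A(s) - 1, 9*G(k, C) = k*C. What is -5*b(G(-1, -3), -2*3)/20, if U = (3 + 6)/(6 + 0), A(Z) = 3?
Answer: -1/2 ≈ -0.50000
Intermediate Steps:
U = 3/2 (U = 9/6 = 9*(1/6) = 3/2 ≈ 1.5000)
G(k, C) = C*k/9 (G(k, C) = (k*C)/9 = (C*k)/9 = C*k/9)
H(s) = 2 (H(s) = 3 - 1 = 2)
b(h, m) = 2
-5*b(G(-1, -3), -2*3)/20 = -5*2/20 = -10*1/20 = -1/2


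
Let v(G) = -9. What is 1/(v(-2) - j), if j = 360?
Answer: -1/369 ≈ -0.0027100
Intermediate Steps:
1/(v(-2) - j) = 1/(-9 - 1*360) = 1/(-9 - 360) = 1/(-369) = -1/369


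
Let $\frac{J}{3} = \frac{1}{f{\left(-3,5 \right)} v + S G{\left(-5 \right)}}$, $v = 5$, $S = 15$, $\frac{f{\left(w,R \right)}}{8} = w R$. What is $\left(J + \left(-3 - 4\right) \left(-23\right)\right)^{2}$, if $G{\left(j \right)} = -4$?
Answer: $\frac{1254505561}{48400} \approx 25920.0$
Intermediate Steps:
$f{\left(w,R \right)} = 8 R w$ ($f{\left(w,R \right)} = 8 w R = 8 R w$)
$J = - \frac{1}{220}$ ($J = \frac{3}{8 \cdot 5 \left(-3\right) 5 + 15 \left(-4\right)} = \frac{3}{\left(-120\right) 5 - 60} = \frac{3}{-600 - 60} = \frac{3}{-660} = 3 \left(- \frac{1}{660}\right) = - \frac{1}{220} \approx -0.0045455$)
$\left(J + \left(-3 - 4\right) \left(-23\right)\right)^{2} = \left(- \frac{1}{220} + \left(-3 - 4\right) \left(-23\right)\right)^{2} = \left(- \frac{1}{220} - -161\right)^{2} = \left(- \frac{1}{220} + 161\right)^{2} = \left(\frac{35419}{220}\right)^{2} = \frac{1254505561}{48400}$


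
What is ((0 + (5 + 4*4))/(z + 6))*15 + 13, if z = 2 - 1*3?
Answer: 76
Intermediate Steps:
z = -1 (z = 2 - 3 = -1)
((0 + (5 + 4*4))/(z + 6))*15 + 13 = ((0 + (5 + 4*4))/(-1 + 6))*15 + 13 = ((0 + (5 + 16))/5)*15 + 13 = ((0 + 21)*(⅕))*15 + 13 = (21*(⅕))*15 + 13 = (21/5)*15 + 13 = 63 + 13 = 76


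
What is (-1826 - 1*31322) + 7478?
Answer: -25670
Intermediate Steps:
(-1826 - 1*31322) + 7478 = (-1826 - 31322) + 7478 = -33148 + 7478 = -25670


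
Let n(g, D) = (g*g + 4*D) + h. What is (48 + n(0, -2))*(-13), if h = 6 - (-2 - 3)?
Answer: -663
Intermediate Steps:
h = 11 (h = 6 - 1*(-5) = 6 + 5 = 11)
n(g, D) = 11 + g**2 + 4*D (n(g, D) = (g*g + 4*D) + 11 = (g**2 + 4*D) + 11 = 11 + g**2 + 4*D)
(48 + n(0, -2))*(-13) = (48 + (11 + 0**2 + 4*(-2)))*(-13) = (48 + (11 + 0 - 8))*(-13) = (48 + 3)*(-13) = 51*(-13) = -663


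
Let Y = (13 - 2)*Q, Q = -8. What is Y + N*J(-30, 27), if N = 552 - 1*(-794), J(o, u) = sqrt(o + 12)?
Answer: -88 + 4038*I*sqrt(2) ≈ -88.0 + 5710.6*I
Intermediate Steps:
J(o, u) = sqrt(12 + o)
N = 1346 (N = 552 + 794 = 1346)
Y = -88 (Y = (13 - 2)*(-8) = 11*(-8) = -88)
Y + N*J(-30, 27) = -88 + 1346*sqrt(12 - 30) = -88 + 1346*sqrt(-18) = -88 + 1346*(3*I*sqrt(2)) = -88 + 4038*I*sqrt(2)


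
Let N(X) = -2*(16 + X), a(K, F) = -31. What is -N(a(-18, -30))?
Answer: -30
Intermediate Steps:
N(X) = -32 - 2*X
-N(a(-18, -30)) = -(-32 - 2*(-31)) = -(-32 + 62) = -1*30 = -30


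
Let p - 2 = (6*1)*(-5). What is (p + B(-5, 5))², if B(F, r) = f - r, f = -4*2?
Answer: 1681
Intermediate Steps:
f = -8
B(F, r) = -8 - r
p = -28 (p = 2 + (6*1)*(-5) = 2 + 6*(-5) = 2 - 30 = -28)
(p + B(-5, 5))² = (-28 + (-8 - 1*5))² = (-28 + (-8 - 5))² = (-28 - 13)² = (-41)² = 1681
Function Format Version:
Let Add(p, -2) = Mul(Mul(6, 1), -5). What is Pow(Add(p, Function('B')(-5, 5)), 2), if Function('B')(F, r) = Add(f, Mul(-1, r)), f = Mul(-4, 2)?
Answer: 1681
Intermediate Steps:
f = -8
Function('B')(F, r) = Add(-8, Mul(-1, r))
p = -28 (p = Add(2, Mul(Mul(6, 1), -5)) = Add(2, Mul(6, -5)) = Add(2, -30) = -28)
Pow(Add(p, Function('B')(-5, 5)), 2) = Pow(Add(-28, Add(-8, Mul(-1, 5))), 2) = Pow(Add(-28, Add(-8, -5)), 2) = Pow(Add(-28, -13), 2) = Pow(-41, 2) = 1681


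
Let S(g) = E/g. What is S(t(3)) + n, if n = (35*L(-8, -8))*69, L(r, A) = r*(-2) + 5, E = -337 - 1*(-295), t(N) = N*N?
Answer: 152131/3 ≈ 50710.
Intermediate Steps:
t(N) = N**2
E = -42 (E = -337 + 295 = -42)
S(g) = -42/g
L(r, A) = 5 - 2*r (L(r, A) = -2*r + 5 = 5 - 2*r)
n = 50715 (n = (35*(5 - 2*(-8)))*69 = (35*(5 + 16))*69 = (35*21)*69 = 735*69 = 50715)
S(t(3)) + n = -42/(3**2) + 50715 = -42/9 + 50715 = -42*1/9 + 50715 = -14/3 + 50715 = 152131/3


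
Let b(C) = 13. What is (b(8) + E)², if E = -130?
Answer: 13689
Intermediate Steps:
(b(8) + E)² = (13 - 130)² = (-117)² = 13689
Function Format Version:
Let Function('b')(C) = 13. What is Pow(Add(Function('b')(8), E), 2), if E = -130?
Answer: 13689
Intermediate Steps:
Pow(Add(Function('b')(8), E), 2) = Pow(Add(13, -130), 2) = Pow(-117, 2) = 13689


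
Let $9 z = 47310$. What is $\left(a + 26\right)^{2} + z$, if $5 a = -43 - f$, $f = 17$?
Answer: $\frac{16358}{3} \approx 5452.7$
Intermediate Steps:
$z = \frac{15770}{3}$ ($z = \frac{1}{9} \cdot 47310 = \frac{15770}{3} \approx 5256.7$)
$a = -12$ ($a = \frac{-43 - 17}{5} = \frac{1}{5} \left(-60\right) = -12$)
$\left(a + 26\right)^{2} + z = \left(-12 + 26\right)^{2} + \frac{15770}{3} = 14^{2} + \frac{15770}{3} = 196 + \frac{15770}{3} = \frac{16358}{3}$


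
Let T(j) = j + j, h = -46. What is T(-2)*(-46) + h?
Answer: 138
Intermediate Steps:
T(j) = 2*j
T(-2)*(-46) + h = (2*(-2))*(-46) - 46 = -4*(-46) - 46 = 184 - 46 = 138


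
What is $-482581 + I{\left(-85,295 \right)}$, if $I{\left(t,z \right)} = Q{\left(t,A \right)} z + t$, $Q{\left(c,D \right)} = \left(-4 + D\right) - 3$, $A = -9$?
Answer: $-487386$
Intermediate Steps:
$Q{\left(c,D \right)} = -7 + D$
$I{\left(t,z \right)} = t - 16 z$ ($I{\left(t,z \right)} = \left(-7 - 9\right) z + t = - 16 z + t = t - 16 z$)
$-482581 + I{\left(-85,295 \right)} = -482581 - 4805 = -487386$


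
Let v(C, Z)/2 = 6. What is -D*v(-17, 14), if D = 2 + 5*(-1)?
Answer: 36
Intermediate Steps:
v(C, Z) = 12 (v(C, Z) = 2*6 = 12)
D = -3 (D = 2 - 5 = -3)
-D*v(-17, 14) = -(-3)*12 = -1*(-36) = 36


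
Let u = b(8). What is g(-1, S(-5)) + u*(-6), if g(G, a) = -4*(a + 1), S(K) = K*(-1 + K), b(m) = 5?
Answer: -154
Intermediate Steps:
u = 5
g(G, a) = -4 - 4*a (g(G, a) = -4*(1 + a) = -4 - 4*a)
g(-1, S(-5)) + u*(-6) = (-4 - (-20)*(-1 - 5)) + 5*(-6) = (-4 - (-20)*(-6)) - 30 = (-4 - 4*30) - 30 = (-4 - 120) - 30 = -124 - 30 = -154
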